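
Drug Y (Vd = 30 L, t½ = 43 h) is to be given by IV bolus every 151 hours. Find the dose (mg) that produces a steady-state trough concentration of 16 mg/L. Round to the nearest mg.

τ/t½ = 151/43 ≈ 3.5116, so f = (1/2)^(151/43) ≈ 0.087679.
Cmin,ss = (D/Vd)·f/(1−f), so D = Cmin,ss·Vd·(1−f)/f.
D = 16 × 30 × (1−f)/f ≈ 16 × 30 × 10.40524 ≈ 4994.52 mg.

4995 mg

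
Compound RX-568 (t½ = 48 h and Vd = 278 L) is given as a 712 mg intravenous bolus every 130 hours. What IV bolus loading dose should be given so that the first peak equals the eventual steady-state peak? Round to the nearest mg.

841 mg

f = (1/2)^(130/48) ≈ 0.153007; accumulation ratio R = 1/(1−f) ≈ 1.18065.
Loading dose to hit Cmax,ss on first dose: D_load = D_maint·R ≈ 712 × 1.18065 ≈ 840.62 mg.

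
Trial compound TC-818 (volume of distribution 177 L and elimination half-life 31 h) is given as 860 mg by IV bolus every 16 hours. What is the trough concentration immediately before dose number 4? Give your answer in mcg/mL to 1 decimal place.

f = (1/2)^(τ/t½) = (1/2)^(16/31) ≈ 0.6992.
C₀ = D/Vd = 860/177 ≈ 4.859 mcg/mL.
Before the 4th dose, 3 doses have been given. Superposition: Cmin = C₀·(f + f² + … + f^3).
≈ 4.859 × (0.6992 + 0.4889 + 0.3418) ≈ 4.859 × 1.5299 ≈ 7.434 mcg/mL.

7.4 mcg/mL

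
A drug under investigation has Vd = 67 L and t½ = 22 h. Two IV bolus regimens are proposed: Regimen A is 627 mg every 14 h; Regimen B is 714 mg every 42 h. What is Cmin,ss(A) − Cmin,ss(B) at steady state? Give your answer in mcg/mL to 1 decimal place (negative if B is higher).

Regimen A: f = (1/2)^(14/22) ≈ 0.6433; Cmin,ss = (627/67)·f/(1−f) ≈ 16.877 mcg/mL.
Regimen B: f = (1/2)^(42/22) ≈ 0.2663; Cmin,ss = (714/67)·f/(1−f) ≈ 3.868 mcg/mL.
Difference ≈ 16.877 − 3.868 ≈ 13.009 mcg/mL.

13.0 mcg/mL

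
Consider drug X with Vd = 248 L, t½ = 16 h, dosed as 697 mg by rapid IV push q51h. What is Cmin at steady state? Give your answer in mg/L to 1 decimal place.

Over one 51-h interval, 51/16 ≈ 3.1875 half-lives elapse, leaving f ≈ 0.1098 of each dose.
Accumulation ratio R = 1/(1 − f) ≈ 1/0.8902 ≈ 1.1233.
Each bolus raises the concentration by D/Vd = 697/248 ≈ 2.810 mg/L.
Cmax,ss = C₀/(1 − f) ≈ 2.810/0.8902 ≈ 3.157 mg/L.
Steady-state trough Cmin,ss = Cmax,ss·f ≈ 3.157 × 0.1098 ≈ 0.347 mg/L.

0.3 mg/L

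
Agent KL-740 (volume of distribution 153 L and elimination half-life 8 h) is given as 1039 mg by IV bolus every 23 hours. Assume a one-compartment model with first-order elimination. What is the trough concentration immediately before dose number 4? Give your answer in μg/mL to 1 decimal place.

f = (1/2)^(τ/t½) = (1/2)^(23/8) ≈ 0.1363.
C₀ = D/Vd = 1039/153 ≈ 6.791 μg/mL.
Before the 4th dose, 3 doses have been given. Superposition: Cmin = C₀·(f + f² + … + f^3).
≈ 6.791 × (0.1363 + 0.0186 + 0.0025) ≈ 6.791 × 0.1574 ≈ 1.069 μg/mL.

1.1 μg/mL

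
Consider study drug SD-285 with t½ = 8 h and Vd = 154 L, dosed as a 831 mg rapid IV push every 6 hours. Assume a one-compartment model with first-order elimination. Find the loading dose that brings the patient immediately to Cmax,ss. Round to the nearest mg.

f = (1/2)^(6/8) ≈ 0.594604; accumulation ratio R = 1/(1−f) ≈ 2.46672.
Loading dose to hit Cmax,ss on first dose: D_load = D_maint·R ≈ 831 × 2.46672 ≈ 2049.84 mg.

2050 mg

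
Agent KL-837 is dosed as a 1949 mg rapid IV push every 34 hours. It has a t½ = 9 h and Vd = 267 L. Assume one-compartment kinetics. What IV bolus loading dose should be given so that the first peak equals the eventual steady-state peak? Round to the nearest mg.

f = (1/2)^(34/9) ≈ 0.072908; accumulation ratio R = 1/(1−f) ≈ 1.07864.
Loading dose to hit Cmax,ss on first dose: D_load = D_maint·R ≈ 1949 × 1.07864 ≈ 2102.27 mg.

2102 mg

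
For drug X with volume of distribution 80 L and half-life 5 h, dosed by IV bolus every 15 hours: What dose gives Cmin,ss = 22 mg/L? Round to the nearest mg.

12320 mg

τ/t½ = 15/5 ≈ 3, so f = (1/2)^(15/5) ≈ 0.125000.
Cmin,ss = (D/Vd)·f/(1−f), so D = Cmin,ss·Vd·(1−f)/f.
D = 22 × 80 × (1−f)/f ≈ 22 × 80 × 7.00000 ≈ 12320.00 mg.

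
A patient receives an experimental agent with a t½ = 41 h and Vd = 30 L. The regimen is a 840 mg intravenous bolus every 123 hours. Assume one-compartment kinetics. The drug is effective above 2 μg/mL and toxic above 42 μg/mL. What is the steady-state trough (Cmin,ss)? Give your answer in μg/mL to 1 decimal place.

τ = 123 h = 3 half-lives, so f = (1/2)^3 = 0.125.
Accumulation ratio R = 1/(1 − f) = 1/0.875 = 8/7.
Single-dose peak C₀ = D/Vd = 840/30 = 28 μg/mL.
Steady-state peak Cmax,ss = C₀·R = 28 × 8/7 ≈ 32.000 μg/mL.
Steady-state trough Cmin,ss = Cmax,ss·f ≈ 32.000 × 0.125 ≈ 4.000 μg/mL.
Trough 4.0 μg/mL vs MEC 2 μg/mL: adequate.

4.0 μg/mL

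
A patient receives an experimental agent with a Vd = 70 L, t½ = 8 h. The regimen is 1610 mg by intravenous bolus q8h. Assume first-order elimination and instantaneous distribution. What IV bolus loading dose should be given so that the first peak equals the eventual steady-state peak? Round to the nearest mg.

3220 mg

f = (1/2)^(8/8) ≈ 0.500000; accumulation ratio R = 1/(1−f) ≈ 2.00000.
Loading dose to hit Cmax,ss on first dose: D_load = D_maint·R ≈ 1610 × 2.00000 ≈ 3220.00 mg.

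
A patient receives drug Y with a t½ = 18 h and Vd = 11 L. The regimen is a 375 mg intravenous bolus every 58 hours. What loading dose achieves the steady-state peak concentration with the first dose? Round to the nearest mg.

f = (1/2)^(58/18) ≈ 0.107155; accumulation ratio R = 1/(1−f) ≈ 1.12002.
Loading dose to hit Cmax,ss on first dose: D_load = D_maint·R ≈ 375 × 1.12002 ≈ 420.01 mg.

420 mg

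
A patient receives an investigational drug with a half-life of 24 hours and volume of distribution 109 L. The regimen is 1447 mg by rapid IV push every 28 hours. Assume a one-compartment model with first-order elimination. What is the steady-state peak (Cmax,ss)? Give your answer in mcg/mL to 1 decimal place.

23.9 mcg/mL

Over one 28-h interval, 28/24 ≈ 1.1667 half-lives elapse, leaving f ≈ 0.4454 of each dose.
At steady state, accumulation factor R = 1/(1 − e^(−kτ)) ≈ 1.8031.
Single-dose peak C₀ = D/Vd = 1447/109 ≈ 13.275 mcg/mL.
Cmax,ss = C₀/(1 − f) ≈ 13.275/0.5546 ≈ 23.936 mcg/mL.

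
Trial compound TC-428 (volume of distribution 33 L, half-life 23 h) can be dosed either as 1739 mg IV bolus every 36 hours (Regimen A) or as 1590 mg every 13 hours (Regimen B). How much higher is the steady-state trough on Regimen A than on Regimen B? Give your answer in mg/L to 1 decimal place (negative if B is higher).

Regimen A: f = (1/2)^(36/23) ≈ 0.3379; Cmin,ss = (1739/33)·f/(1−f) ≈ 26.894 mg/L.
Regimen B: f = (1/2)^(13/23) ≈ 0.6759; Cmin,ss = (1590/33)·f/(1−f) ≈ 100.482 mg/L.
Difference ≈ 26.894 − 100.482 ≈ -73.588 mg/L.

-73.6 mg/L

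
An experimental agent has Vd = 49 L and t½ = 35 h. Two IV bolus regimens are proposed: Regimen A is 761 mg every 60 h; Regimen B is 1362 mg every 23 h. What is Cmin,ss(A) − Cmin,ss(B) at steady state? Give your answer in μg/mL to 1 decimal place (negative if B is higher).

Regimen A: f = (1/2)^(60/35) ≈ 0.3048; Cmin,ss = (761/49)·f/(1−f) ≈ 6.809 μg/mL.
Regimen B: f = (1/2)^(23/35) ≈ 0.6341; Cmin,ss = (1362/49)·f/(1−f) ≈ 48.170 μg/mL.
Difference ≈ 6.809 − 48.170 ≈ -41.361 μg/mL.

-41.4 μg/mL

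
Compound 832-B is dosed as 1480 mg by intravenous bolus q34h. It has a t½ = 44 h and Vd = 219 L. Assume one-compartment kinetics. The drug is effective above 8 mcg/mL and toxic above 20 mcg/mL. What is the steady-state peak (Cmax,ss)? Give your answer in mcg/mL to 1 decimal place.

k = ln2/t½ = ln2/44 ≈ 0.015753 h⁻¹; fraction remaining f = e^(−kτ) = e^(−0.015753×34) ≈ 0.5853.
Accumulation ratio R = 1/(1 − f) ≈ 1/0.4147 ≈ 2.4114.
Single-dose peak C₀ = D/Vd = 1480/219 ≈ 6.758 mcg/mL.
Cmax,ss = C₀/(1 − f) ≈ 6.758/0.4147 ≈ 16.296 mcg/mL.
Peak 16.3 mcg/mL vs MTC 20 mcg/mL: below toxic threshold.

16.3 mcg/mL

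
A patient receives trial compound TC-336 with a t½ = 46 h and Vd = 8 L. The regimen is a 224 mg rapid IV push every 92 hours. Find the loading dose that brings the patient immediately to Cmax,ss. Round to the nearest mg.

f = (1/2)^(92/46) ≈ 0.250000; accumulation ratio R = 1/(1−f) ≈ 1.33333.
Loading dose to hit Cmax,ss on first dose: D_load = D_maint·R ≈ 224 × 1.33333 ≈ 298.67 mg.

299 mg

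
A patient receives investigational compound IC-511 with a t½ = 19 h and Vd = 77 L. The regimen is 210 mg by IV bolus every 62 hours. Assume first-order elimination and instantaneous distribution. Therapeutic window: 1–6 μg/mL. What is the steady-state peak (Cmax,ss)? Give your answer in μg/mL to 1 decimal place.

τ/t½ = 62/19 ≈ 3.2632, so fraction remaining f = (1/2)^(62/19) ≈ 0.1042.
Accumulation ratio R = 1/(1 − f) ≈ 1/0.8958 ≈ 1.1163.
Single-dose peak C₀ = D/Vd = 210/77 ≈ 2.727 μg/mL.
Cmax,ss = C₀/(1 − f) ≈ 2.727/0.8958 ≈ 3.044 μg/mL.
Peak 3.0 μg/mL vs MTC 6 μg/mL: below toxic threshold.

3.0 μg/mL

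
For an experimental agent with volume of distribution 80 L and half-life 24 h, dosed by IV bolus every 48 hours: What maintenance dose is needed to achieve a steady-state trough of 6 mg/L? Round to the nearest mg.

1440 mg

τ/t½ = 48/24 ≈ 2, so f = (1/2)^(48/24) ≈ 0.250000.
Cmin,ss = (D/Vd)·f/(1−f), so D = Cmin,ss·Vd·(1−f)/f.
D = 6 × 80 × (1−f)/f ≈ 6 × 80 × 3.00000 ≈ 1440.00 mg.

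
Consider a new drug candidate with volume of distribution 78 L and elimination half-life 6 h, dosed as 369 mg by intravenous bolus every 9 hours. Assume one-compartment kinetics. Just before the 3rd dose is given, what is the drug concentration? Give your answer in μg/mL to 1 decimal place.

2.3 μg/mL

f = (1/2)^(τ/t½) = (1/2)^(9/6) ≈ 0.3536.
C₀ = D/Vd = 369/78 ≈ 4.731 μg/mL.
Before the 3rd dose, 2 doses have been given. Superposition: Cmin = C₀·(f + f²).
≈ 4.731 × (0.3536 + 0.1250) ≈ 4.731 × 0.4786 ≈ 2.264 μg/mL.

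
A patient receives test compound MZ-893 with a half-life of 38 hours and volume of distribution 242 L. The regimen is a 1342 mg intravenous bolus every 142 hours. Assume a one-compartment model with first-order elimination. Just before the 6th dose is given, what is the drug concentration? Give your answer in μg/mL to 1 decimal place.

0.4 μg/mL

f = (1/2)^(τ/t½) = (1/2)^(142/38) ≈ 0.0750.
C₀ = D/Vd = 1342/242 ≈ 5.545 μg/mL.
Before the 6th dose, 5 doses have been given. Superposition: Cmin = C₀·(f + f² + … + f^5).
≈ 5.545 × (0.0750 + 0.0056 + 0.0004 + 0.0000 + 0.0000) ≈ 5.545 × 0.0810 ≈ 0.449 μg/mL.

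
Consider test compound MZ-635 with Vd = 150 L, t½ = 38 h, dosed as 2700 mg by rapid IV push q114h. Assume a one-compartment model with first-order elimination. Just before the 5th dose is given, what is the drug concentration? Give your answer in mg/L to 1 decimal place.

2.6 mg/L

f = (1/2)^(τ/t½) = (1/2)^(114/38) ≈ 0.1250.
C₀ = D/Vd = 2700/150 ≈ 18.000 mg/L.
Before the 5th dose, 4 doses have been given. Superposition: Cmin = C₀·(f + f² + … + f^4).
≈ 18.000 × (0.1250 + 0.0156 + 0.0020 + 0.0002) ≈ 18.000 × 0.1428 ≈ 2.570 mg/L.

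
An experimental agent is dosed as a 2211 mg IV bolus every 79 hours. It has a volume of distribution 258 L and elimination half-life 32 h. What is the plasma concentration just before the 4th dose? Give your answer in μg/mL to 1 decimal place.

f = (1/2)^(τ/t½) = (1/2)^(79/32) ≈ 0.1806.
C₀ = D/Vd = 2211/258 ≈ 8.570 μg/mL.
Before the 4th dose, 3 doses have been given. Superposition: Cmin = C₀·(f + f² + … + f^3).
≈ 8.570 × (0.1806 + 0.0326 + 0.0059) ≈ 8.570 × 0.2191 ≈ 1.878 μg/mL.

1.9 μg/mL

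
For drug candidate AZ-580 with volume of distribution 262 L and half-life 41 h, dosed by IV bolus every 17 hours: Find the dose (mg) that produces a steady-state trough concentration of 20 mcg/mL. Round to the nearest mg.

1745 mg

τ/t½ = 17/41 ≈ 0.41463, so f = (1/2)^(17/41) ≈ 0.750210.
Cmin,ss = (D/Vd)·f/(1−f), so D = Cmin,ss·Vd·(1−f)/f.
D = 20 × 262 × (1−f)/f ≈ 20 × 262 × 0.33296 ≈ 1744.71 mg.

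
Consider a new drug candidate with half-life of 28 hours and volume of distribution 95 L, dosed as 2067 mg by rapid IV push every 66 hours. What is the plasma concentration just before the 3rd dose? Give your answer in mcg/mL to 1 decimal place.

f = (1/2)^(τ/t½) = (1/2)^(66/28) ≈ 0.1952.
C₀ = D/Vd = 2067/95 ≈ 21.758 mcg/mL.
Before the 3rd dose, 2 doses have been given. Superposition: Cmin = C₀·(f + f²).
≈ 21.758 × (0.1952 + 0.0381) ≈ 21.758 × 0.2333 ≈ 5.076 mcg/mL.

5.1 mcg/mL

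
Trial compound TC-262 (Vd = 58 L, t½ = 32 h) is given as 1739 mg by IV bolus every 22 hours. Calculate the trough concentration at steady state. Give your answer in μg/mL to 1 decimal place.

49.1 μg/mL

Over one 22-h interval, 22/32 ≈ 0.6875 half-lives elapse, leaving f ≈ 0.6209 of each dose.
Accumulation ratio R = 1/(1 − f) ≈ 1/0.3791 ≈ 2.6378.
Single-dose peak C₀ = D/Vd = 1739/58 ≈ 29.983 μg/mL.
Cmax,ss = C₀/(1 − f) ≈ 29.983/0.3791 ≈ 79.090 μg/mL.
Steady-state trough Cmin,ss = Cmax,ss·f ≈ 79.090 × 0.6209 ≈ 49.107 μg/mL.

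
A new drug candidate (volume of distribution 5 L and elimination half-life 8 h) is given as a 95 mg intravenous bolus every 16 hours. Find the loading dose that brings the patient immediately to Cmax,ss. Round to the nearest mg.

f = (1/2)^(16/8) ≈ 0.250000; accumulation ratio R = 1/(1−f) ≈ 1.33333.
Loading dose to hit Cmax,ss on first dose: D_load = D_maint·R ≈ 95 × 1.33333 ≈ 126.67 mg.

127 mg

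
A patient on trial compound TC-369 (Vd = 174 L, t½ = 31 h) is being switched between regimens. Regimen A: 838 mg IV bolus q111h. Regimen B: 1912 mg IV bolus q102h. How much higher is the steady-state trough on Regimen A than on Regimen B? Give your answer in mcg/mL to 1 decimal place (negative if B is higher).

Regimen A: f = (1/2)^(111/31) ≈ 0.0836; Cmin,ss = (838/174)·f/(1−f) ≈ 0.439 mcg/mL.
Regimen B: f = (1/2)^(102/31) ≈ 0.1022; Cmin,ss = (1912/174)·f/(1−f) ≈ 1.251 mcg/mL.
Difference ≈ 0.439 − 1.251 ≈ -0.812 mcg/mL.

-0.8 mcg/mL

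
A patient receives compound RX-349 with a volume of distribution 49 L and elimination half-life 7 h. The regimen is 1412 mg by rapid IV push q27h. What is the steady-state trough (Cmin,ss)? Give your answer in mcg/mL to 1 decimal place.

2.1 mcg/mL

Over one 27-h interval, 27/7 ≈ 3.8571 half-lives elapse, leaving f ≈ 0.0690 of each dose.
At steady state, accumulation factor R = 1/(1 − e^(−kτ)) ≈ 1.0741.
Single-dose peak C₀ = D/Vd = 1412/49 ≈ 28.816 mcg/mL.
Cmax,ss = C₀/(1 − f) ≈ 28.816/0.9310 ≈ 30.952 mcg/mL.
Steady-state trough Cmin,ss = Cmax,ss·f ≈ 30.952 × 0.0690 ≈ 2.136 mcg/mL.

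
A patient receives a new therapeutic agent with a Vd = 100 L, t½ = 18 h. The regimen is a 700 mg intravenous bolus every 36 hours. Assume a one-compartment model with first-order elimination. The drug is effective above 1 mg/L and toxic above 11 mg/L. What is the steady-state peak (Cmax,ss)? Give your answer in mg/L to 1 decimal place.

The dosing interval is 2 half-lives, so f = 2^(−2) = 0.25.
Accumulation ratio R = 1/(1 − f) = 1/0.75 = 4/3.
Single-dose peak C₀ = D/Vd = 700/100 = 7 mg/L.
Steady-state peak Cmax,ss = C₀·R = 7 × 4/3 ≈ 9.333 mg/L.
Peak 9.3 mg/L vs MTC 11 mg/L: below toxic threshold.

9.3 mg/L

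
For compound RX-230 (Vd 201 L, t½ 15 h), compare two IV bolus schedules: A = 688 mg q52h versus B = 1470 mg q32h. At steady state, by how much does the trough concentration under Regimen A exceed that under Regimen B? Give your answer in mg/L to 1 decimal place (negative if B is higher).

Regimen A: f = (1/2)^(52/15) ≈ 0.0905; Cmin,ss = (688/201)·f/(1−f) ≈ 0.341 mg/L.
Regimen B: f = (1/2)^(32/15) ≈ 0.2279; Cmin,ss = (1470/201)·f/(1−f) ≈ 2.159 mg/L.
Difference ≈ 0.341 − 2.159 ≈ -1.818 mg/L.

-1.8 mg/L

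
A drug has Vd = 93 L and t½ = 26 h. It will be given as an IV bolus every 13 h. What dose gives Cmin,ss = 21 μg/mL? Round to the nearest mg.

809 mg

τ/t½ = 13/26 ≈ 0.5, so f = (1/2)^(13/26) ≈ 0.707107.
Cmin,ss = (D/Vd)·f/(1−f), so D = Cmin,ss·Vd·(1−f)/f.
D = 21 × 93 × (1−f)/f ≈ 21 × 93 × 0.41421 ≈ 808.95 mg.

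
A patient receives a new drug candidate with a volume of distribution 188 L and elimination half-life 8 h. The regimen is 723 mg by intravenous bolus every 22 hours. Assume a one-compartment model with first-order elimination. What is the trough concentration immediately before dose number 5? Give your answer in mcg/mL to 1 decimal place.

0.7 mcg/mL

f = (1/2)^(τ/t½) = (1/2)^(22/8) ≈ 0.1487.
C₀ = D/Vd = 723/188 ≈ 3.846 mcg/mL.
Before the 5th dose, 4 doses have been given. Superposition: Cmin = C₀·(f + f² + … + f^4).
≈ 3.846 × (0.1487 + 0.0221 + 0.0033 + 0.0005) ≈ 3.846 × 0.1746 ≈ 0.672 mcg/mL.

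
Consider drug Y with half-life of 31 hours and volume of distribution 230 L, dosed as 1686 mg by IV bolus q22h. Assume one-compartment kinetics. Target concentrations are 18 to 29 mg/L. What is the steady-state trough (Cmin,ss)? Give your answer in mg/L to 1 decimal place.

11.5 mg/L

τ/t½ = 22/31 ≈ 0.70968, so fraction remaining f = (1/2)^(22/31) ≈ 0.6115.
Accumulation ratio R = 1/(1 − f) ≈ 1/0.3885 ≈ 2.5740.
Each bolus raises the concentration by D/Vd = 1686/230 ≈ 7.330 mg/L.
Steady-state peak Cmax,ss = C₀·R ≈ 7.330 × 2.5740 ≈ 18.867 mg/L.
Steady-state trough Cmin,ss = Cmax,ss·f ≈ 18.867 × 0.6115 ≈ 11.537 mg/L.
Trough 11.5 mg/L vs MEC 18 mg/L: subtherapeutic.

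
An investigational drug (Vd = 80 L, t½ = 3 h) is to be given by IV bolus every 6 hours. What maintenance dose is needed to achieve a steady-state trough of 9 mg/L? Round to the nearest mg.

τ/t½ = 6/3 ≈ 2, so f = (1/2)^(6/3) ≈ 0.250000.
Cmin,ss = (D/Vd)·f/(1−f), so D = Cmin,ss·Vd·(1−f)/f.
D = 9 × 80 × (1−f)/f ≈ 9 × 80 × 3.00000 ≈ 2160.00 mg.

2160 mg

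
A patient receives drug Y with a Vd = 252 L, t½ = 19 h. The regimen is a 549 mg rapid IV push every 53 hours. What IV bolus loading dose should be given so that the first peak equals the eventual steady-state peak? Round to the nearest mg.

f = (1/2)^(53/19) ≈ 0.144639; accumulation ratio R = 1/(1−f) ≈ 1.16910.
Loading dose to hit Cmax,ss on first dose: D_load = D_maint·R ≈ 549 × 1.16910 ≈ 641.84 mg.

642 mg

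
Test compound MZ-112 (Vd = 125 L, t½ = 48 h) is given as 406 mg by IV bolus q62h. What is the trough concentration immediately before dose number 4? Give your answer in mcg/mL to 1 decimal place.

2.1 mcg/mL

f = (1/2)^(τ/t½) = (1/2)^(62/48) ≈ 0.4085.
C₀ = D/Vd = 406/125 ≈ 3.248 mcg/mL.
Before the 4th dose, 3 doses have been given. Superposition: Cmin = C₀·(f + f² + … + f^3).
≈ 3.248 × (0.4085 + 0.1669 + 0.0682) ≈ 3.248 × 0.6436 ≈ 2.090 mcg/mL.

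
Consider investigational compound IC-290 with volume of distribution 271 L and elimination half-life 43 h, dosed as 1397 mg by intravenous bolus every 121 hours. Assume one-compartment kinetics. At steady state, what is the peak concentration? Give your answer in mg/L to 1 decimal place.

Over one 121-h interval, 121/43 ≈ 2.814 half-lives elapse, leaving f ≈ 0.1422 of each dose.
Accumulation ratio R = 1/(1 − f) ≈ 1/0.8578 ≈ 1.1658.
Each bolus raises the concentration by D/Vd = 1397/271 ≈ 5.155 mg/L.
Steady-state peak Cmax,ss = C₀·R ≈ 5.155 × 1.1658 ≈ 6.010 mg/L.

6.0 mg/L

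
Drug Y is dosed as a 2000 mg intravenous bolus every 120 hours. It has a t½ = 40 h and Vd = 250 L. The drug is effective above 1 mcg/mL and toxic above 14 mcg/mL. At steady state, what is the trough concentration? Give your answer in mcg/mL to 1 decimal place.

τ = 120 h = 3 half-lives, so f = (1/2)^3 = 0.125.
Accumulation ratio R = 1/(1 − f) = 1/0.875 = 8/7.
Single-dose peak C₀ = D/Vd = 2000/250 = 8 mcg/mL.
Steady-state peak Cmax,ss = C₀·R = 8 × 8/7 ≈ 9.143 mcg/mL.
Steady-state trough Cmin,ss = Cmax,ss·f ≈ 9.143 × 0.125 ≈ 1.143 mcg/mL.
Trough 1.1 mcg/mL vs MEC 1 mcg/mL: adequate.

1.1 mcg/mL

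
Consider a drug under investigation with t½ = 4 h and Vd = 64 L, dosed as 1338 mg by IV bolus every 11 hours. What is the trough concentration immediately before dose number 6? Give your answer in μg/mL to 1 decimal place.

3.7 μg/mL

f = (1/2)^(τ/t½) = (1/2)^(11/4) ≈ 0.1487.
C₀ = D/Vd = 1338/64 ≈ 20.906 μg/mL.
Before the 6th dose, 5 doses have been given. Superposition: Cmin = C₀·(f + f² + … + f^5).
≈ 20.906 × (0.1487 + 0.0221 + 0.0033 + 0.0005 + 0.0001) ≈ 20.906 × 0.1747 ≈ 3.652 μg/mL.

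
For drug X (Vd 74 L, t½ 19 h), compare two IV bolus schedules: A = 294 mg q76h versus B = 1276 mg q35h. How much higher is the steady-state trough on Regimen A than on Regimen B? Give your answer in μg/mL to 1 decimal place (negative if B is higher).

Regimen A: f = (1/2)^(76/19) ≈ 0.0625; Cmin,ss = (294/74)·f/(1−f) ≈ 0.265 μg/mL.
Regimen B: f = (1/2)^(35/19) ≈ 0.2789; Cmin,ss = (1276/74)·f/(1−f) ≈ 6.669 μg/mL.
Difference ≈ 0.265 − 6.669 ≈ -6.404 μg/mL.

-6.4 μg/mL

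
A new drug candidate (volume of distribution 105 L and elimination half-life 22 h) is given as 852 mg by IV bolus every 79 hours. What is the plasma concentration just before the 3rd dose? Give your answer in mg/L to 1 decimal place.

0.7 mg/L

f = (1/2)^(τ/t½) = (1/2)^(79/22) ≈ 0.0830.
C₀ = D/Vd = 852/105 ≈ 8.114 mg/L.
Before the 3rd dose, 2 doses have been given. Superposition: Cmin = C₀·(f + f²).
≈ 8.114 × (0.0830 + 0.0069) ≈ 8.114 × 0.0899 ≈ 0.729 mg/L.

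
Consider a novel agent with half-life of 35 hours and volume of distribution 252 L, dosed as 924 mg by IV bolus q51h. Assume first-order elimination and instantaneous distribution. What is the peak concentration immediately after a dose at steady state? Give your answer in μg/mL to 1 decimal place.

5.8 μg/mL

k = ln2/t½ = ln2/35 ≈ 0.019804 h⁻¹; fraction remaining f = e^(−kτ) = e^(−0.019804×51) ≈ 0.3642.
At steady state, accumulation factor R = 1/(1 − e^(−kτ)) ≈ 1.5728.
Single-dose peak C₀ = D/Vd = 924/252 ≈ 3.667 μg/mL.
Steady-state peak Cmax,ss = C₀·R ≈ 3.667 × 1.5728 ≈ 5.767 μg/mL.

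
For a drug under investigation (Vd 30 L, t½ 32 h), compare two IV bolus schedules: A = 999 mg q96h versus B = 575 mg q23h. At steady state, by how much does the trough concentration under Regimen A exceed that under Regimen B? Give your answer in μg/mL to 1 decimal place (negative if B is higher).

-24.9 μg/mL

Regimen A: f = (1/2)^(96/32) ≈ 0.1250; Cmin,ss = (999/30)·f/(1−f) ≈ 4.757 μg/mL.
Regimen B: f = (1/2)^(23/32) ≈ 0.6076; Cmin,ss = (575/30)·f/(1−f) ≈ 29.678 μg/mL.
Difference ≈ 4.757 − 29.678 ≈ -24.921 μg/mL.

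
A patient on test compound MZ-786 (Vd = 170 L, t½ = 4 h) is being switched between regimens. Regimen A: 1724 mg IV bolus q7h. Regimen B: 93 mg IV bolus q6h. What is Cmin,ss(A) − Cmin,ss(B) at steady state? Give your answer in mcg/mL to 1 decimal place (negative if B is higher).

4.0 mcg/mL

Regimen A: f = (1/2)^(7/4) ≈ 0.2973; Cmin,ss = (1724/170)·f/(1−f) ≈ 4.291 mcg/mL.
Regimen B: f = (1/2)^(6/4) ≈ 0.3536; Cmin,ss = (93/170)·f/(1−f) ≈ 0.299 mcg/mL.
Difference ≈ 4.291 − 0.299 ≈ 3.992 mcg/mL.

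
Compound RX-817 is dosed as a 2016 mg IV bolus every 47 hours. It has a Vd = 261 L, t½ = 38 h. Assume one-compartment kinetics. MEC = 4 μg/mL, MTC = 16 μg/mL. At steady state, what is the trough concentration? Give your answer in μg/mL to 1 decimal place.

5.7 μg/mL

Over one 47-h interval, 47/38 ≈ 1.2368 half-lives elapse, leaving f ≈ 0.4243 of each dose.
At steady state, accumulation factor R = 1/(1 − e^(−kτ)) ≈ 1.7370.
Single-dose peak C₀ = D/Vd = 2016/261 ≈ 7.724 μg/mL.
Steady-state peak Cmax,ss = C₀·R ≈ 7.724 × 1.7370 ≈ 13.417 μg/mL.
Steady-state trough Cmin,ss = Cmax,ss·f ≈ 13.417 × 0.4243 ≈ 5.693 μg/mL.
Trough 5.7 μg/mL vs MEC 4 μg/mL: adequate.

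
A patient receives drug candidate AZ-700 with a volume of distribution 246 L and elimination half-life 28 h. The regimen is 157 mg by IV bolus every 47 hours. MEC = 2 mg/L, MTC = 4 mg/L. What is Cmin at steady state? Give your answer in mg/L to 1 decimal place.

0.3 mg/L

k = ln2/t½ = ln2/28 ≈ 0.024755 h⁻¹; fraction remaining f = e^(−kτ) = e^(−0.024755×47) ≈ 0.3124.
Each bolus raises the concentration by D/Vd = 157/246 ≈ 0.638 mg/L.
Steady-state trough Cmin,ss = C₀·f/(1−f) ≈ 0.638 × 0.3124/0.6876 ≈ 0.290 mg/L.
Trough 0.3 mg/L vs MEC 2 mg/L: subtherapeutic.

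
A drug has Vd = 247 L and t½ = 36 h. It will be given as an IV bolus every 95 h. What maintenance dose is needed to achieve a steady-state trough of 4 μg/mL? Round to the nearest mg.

5166 mg

τ/t½ = 95/36 ≈ 2.6389, so f = (1/2)^(95/36) ≈ 0.160552.
Cmin,ss = (D/Vd)·f/(1−f), so D = Cmin,ss·Vd·(1−f)/f.
D = 4 × 247 × (1−f)/f ≈ 4 × 247 × 5.22851 ≈ 5165.77 mg.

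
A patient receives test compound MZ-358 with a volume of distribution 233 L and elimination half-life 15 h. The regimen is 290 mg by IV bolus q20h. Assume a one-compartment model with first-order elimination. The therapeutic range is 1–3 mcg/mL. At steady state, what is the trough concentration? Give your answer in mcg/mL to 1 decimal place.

0.8 mcg/mL

τ/t½ = 20/15 ≈ 1.3333, so fraction remaining f = (1/2)^(20/15) ≈ 0.3969.
Single-dose peak C₀ = D/Vd = 290/233 ≈ 1.245 mcg/mL.
Steady-state trough Cmin,ss = C₀·f/(1−f) ≈ 1.245 × 0.3969/0.6031 ≈ 0.819 mcg/mL.
Trough 0.8 mcg/mL vs MEC 1 mcg/mL: subtherapeutic.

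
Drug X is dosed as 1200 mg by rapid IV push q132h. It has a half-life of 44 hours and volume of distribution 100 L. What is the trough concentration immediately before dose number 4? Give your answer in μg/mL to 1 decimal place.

f = (1/2)^(τ/t½) = (1/2)^(132/44) ≈ 0.1250.
C₀ = D/Vd = 1200/100 ≈ 12.000 μg/mL.
Before the 4th dose, 3 doses have been given. Superposition: Cmin = C₀·(f + f² + … + f^3).
≈ 12.000 × (0.1250 + 0.0156 + 0.0020) ≈ 12.000 × 0.1426 ≈ 1.711 μg/mL.

1.7 μg/mL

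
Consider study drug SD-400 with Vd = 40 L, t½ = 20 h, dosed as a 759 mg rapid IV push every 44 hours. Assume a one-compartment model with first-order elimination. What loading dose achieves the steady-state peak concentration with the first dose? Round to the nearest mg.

970 mg

f = (1/2)^(44/20) ≈ 0.217638; accumulation ratio R = 1/(1−f) ≈ 1.27818.
Loading dose to hit Cmax,ss on first dose: D_load = D_maint·R ≈ 759 × 1.27818 ≈ 970.14 mg.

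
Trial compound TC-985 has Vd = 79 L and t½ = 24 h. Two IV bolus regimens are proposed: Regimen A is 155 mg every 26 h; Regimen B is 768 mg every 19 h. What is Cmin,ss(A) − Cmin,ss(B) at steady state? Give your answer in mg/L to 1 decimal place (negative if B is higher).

-11.5 mg/L

Regimen A: f = (1/2)^(26/24) ≈ 0.4719; Cmin,ss = (155/79)·f/(1−f) ≈ 1.753 mg/L.
Regimen B: f = (1/2)^(19/24) ≈ 0.5777; Cmin,ss = (768/79)·f/(1−f) ≈ 13.299 mg/L.
Difference ≈ 1.753 − 13.299 ≈ -11.546 mg/L.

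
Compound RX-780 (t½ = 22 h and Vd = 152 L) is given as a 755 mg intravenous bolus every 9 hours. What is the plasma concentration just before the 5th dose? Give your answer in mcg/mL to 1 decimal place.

f = (1/2)^(τ/t½) = (1/2)^(9/22) ≈ 0.7531.
C₀ = D/Vd = 755/152 ≈ 4.967 mcg/mL.
Before the 5th dose, 4 doses have been given. Superposition: Cmin = C₀·(f + f² + … + f^4).
≈ 4.967 × (0.7531 + 0.5672 + 0.4271 + 0.3217) ≈ 4.967 × 2.0691 ≈ 10.277 mcg/mL.

10.3 mcg/mL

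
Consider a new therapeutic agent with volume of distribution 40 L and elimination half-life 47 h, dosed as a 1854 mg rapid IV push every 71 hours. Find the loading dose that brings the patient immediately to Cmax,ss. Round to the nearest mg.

2857 mg

f = (1/2)^(71/47) ≈ 0.350956; accumulation ratio R = 1/(1−f) ≈ 1.54073.
Loading dose to hit Cmax,ss on first dose: D_load = D_maint·R ≈ 1854 × 1.54073 ≈ 2856.51 mg.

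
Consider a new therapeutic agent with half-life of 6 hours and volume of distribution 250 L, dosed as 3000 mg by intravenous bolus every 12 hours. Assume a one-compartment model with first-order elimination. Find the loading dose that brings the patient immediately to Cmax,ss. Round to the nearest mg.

4000 mg

f = (1/2)^(12/6) ≈ 0.250000; accumulation ratio R = 1/(1−f) ≈ 1.33333.
Loading dose to hit Cmax,ss on first dose: D_load = D_maint·R ≈ 3000 × 1.33333 ≈ 3999.99 mg.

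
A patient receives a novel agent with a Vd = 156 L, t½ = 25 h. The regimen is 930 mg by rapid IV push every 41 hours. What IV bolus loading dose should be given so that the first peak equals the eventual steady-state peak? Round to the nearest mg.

1369 mg

f = (1/2)^(41/25) ≈ 0.320856; accumulation ratio R = 1/(1−f) ≈ 1.47244.
Loading dose to hit Cmax,ss on first dose: D_load = D_maint·R ≈ 930 × 1.47244 ≈ 1369.37 mg.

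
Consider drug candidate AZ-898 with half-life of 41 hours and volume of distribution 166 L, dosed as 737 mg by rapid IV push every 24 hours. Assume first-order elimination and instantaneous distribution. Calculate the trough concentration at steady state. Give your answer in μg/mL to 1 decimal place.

τ/t½ = 24/41 ≈ 0.58537, so fraction remaining f = (1/2)^(24/41) ≈ 0.6665.
Accumulation ratio R = 1/(1 − f) ≈ 1/0.3335 ≈ 2.9985.
Each bolus raises the concentration by D/Vd = 737/166 ≈ 4.440 μg/mL.
Cmax,ss = C₀/(1 − f) ≈ 4.440/0.3335 ≈ 13.313 μg/mL.
One interval later, Cmin,ss = Cmax,ss·e^(−kτ) ≈ 13.313 × 0.6665 ≈ 8.873 μg/mL.

8.9 μg/mL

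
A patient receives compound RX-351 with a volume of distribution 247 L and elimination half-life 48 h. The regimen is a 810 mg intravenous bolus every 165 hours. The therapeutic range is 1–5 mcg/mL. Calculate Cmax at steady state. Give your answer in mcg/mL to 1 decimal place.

Over one 165-h interval, 165/48 ≈ 3.4375 half-lives elapse, leaving f ≈ 0.0923 of each dose.
At steady state, accumulation factor R = 1/(1 − e^(−kτ)) ≈ 1.1017.
Single-dose peak C₀ = D/Vd = 810/247 ≈ 3.279 mcg/mL.
Cmax,ss = C₀/(1 − f) ≈ 3.279/0.9077 ≈ 3.612 mcg/mL.
Peak 3.6 mcg/mL vs MTC 5 mcg/mL: below toxic threshold.

3.6 mcg/mL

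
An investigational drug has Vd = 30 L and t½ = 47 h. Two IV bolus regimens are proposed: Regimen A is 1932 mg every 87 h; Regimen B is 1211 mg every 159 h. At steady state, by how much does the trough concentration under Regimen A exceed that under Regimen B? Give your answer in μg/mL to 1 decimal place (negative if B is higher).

20.4 μg/mL

Regimen A: f = (1/2)^(87/47) ≈ 0.2772; Cmin,ss = (1932/30)·f/(1−f) ≈ 24.698 μg/mL.
Regimen B: f = (1/2)^(159/47) ≈ 0.0959; Cmin,ss = (1211/30)·f/(1−f) ≈ 4.282 μg/mL.
Difference ≈ 24.698 − 4.282 ≈ 20.416 μg/mL.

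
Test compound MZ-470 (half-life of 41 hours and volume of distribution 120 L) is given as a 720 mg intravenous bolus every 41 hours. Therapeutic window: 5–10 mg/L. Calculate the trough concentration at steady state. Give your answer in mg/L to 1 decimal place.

6.0 mg/L

τ = 41 h = 1 half-life, so f = (1/2)^1 = 0.5.
Accumulation ratio R = 1/(1 − f) = 1/0.5 = 2/1.
Single-dose peak C₀ = D/Vd = 720/120 = 6 mg/L.
Steady-state peak Cmax,ss = C₀·R = 6 × 2/1 ≈ 12.000 mg/L.
Steady-state trough Cmin,ss = Cmax,ss·f ≈ 12.000 × 0.5 ≈ 6.000 mg/L.
Trough 6.0 mg/L vs MEC 5 mg/L: adequate.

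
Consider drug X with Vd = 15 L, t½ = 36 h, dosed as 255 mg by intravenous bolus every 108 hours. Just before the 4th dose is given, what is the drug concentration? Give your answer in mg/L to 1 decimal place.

2.4 mg/L

f = (1/2)^(τ/t½) = (1/2)^(108/36) ≈ 0.1250.
C₀ = D/Vd = 255/15 ≈ 17.000 mg/L.
Before the 4th dose, 3 doses have been given. Superposition: Cmin = C₀·(f + f² + … + f^3).
≈ 17.000 × (0.1250 + 0.0156 + 0.0020) ≈ 17.000 × 0.1426 ≈ 2.424 mg/L.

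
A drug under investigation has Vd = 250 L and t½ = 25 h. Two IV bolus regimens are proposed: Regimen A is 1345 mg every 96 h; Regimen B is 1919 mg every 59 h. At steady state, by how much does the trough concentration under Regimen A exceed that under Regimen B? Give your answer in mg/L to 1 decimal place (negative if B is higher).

Regimen A: f = (1/2)^(96/25) ≈ 0.0698; Cmin,ss = (1345/250)·f/(1−f) ≈ 0.404 mg/L.
Regimen B: f = (1/2)^(59/25) ≈ 0.1948; Cmin,ss = (1919/250)·f/(1−f) ≈ 1.857 mg/L.
Difference ≈ 0.404 − 1.857 ≈ -1.453 mg/L.

-1.5 mg/L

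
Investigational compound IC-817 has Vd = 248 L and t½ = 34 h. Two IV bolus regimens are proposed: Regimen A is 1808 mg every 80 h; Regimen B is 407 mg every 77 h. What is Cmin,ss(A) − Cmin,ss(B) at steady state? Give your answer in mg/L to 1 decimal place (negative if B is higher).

1.3 mg/L

Regimen A: f = (1/2)^(80/34) ≈ 0.1957; Cmin,ss = (1808/248)·f/(1−f) ≈ 1.774 mg/L.
Regimen B: f = (1/2)^(77/34) ≈ 0.2081; Cmin,ss = (407/248)·f/(1−f) ≈ 0.431 mg/L.
Difference ≈ 1.774 − 0.431 ≈ 1.343 mg/L.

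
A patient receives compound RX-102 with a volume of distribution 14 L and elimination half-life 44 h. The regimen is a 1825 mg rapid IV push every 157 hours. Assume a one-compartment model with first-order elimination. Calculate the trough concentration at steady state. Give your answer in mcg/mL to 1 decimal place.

k = ln2/t½ = ln2/44 ≈ 0.015753 h⁻¹; fraction remaining f = e^(−kτ) = e^(−0.015753×157) ≈ 0.0843.
Accumulation ratio R = 1/(1 − f) ≈ 1/0.9157 ≈ 1.0921.
Single-dose peak C₀ = D/Vd = 1825/14 ≈ 130.357 mcg/mL.
Steady-state peak Cmax,ss = C₀·R ≈ 130.357 × 1.0921 ≈ 142.363 mcg/mL.
Steady-state trough Cmin,ss = Cmax,ss·f ≈ 142.363 × 0.0843 ≈ 12.001 mcg/mL.

12.0 mcg/mL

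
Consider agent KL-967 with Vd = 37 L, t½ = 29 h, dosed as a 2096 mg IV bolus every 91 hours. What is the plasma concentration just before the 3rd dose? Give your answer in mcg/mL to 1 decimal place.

7.2 mcg/mL

f = (1/2)^(τ/t½) = (1/2)^(91/29) ≈ 0.1136.
C₀ = D/Vd = 2096/37 ≈ 56.649 mcg/mL.
Before the 3rd dose, 2 doses have been given. Superposition: Cmin = C₀·(f + f²).
≈ 56.649 × (0.1136 + 0.0129) ≈ 56.649 × 0.1265 ≈ 7.166 mcg/mL.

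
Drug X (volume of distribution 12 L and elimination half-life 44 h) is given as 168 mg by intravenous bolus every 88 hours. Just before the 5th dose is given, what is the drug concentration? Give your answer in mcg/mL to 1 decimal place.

4.6 mcg/mL

f = (1/2)^(τ/t½) = (1/2)^(88/44) ≈ 0.2500.
C₀ = D/Vd = 168/12 ≈ 14.000 mcg/mL.
Before the 5th dose, 4 doses have been given. Superposition: Cmin = C₀·(f + f² + … + f^4).
≈ 14.000 × (0.2500 + 0.0625 + 0.0156 + 0.0039) ≈ 14.000 × 0.3320 ≈ 4.648 mcg/mL.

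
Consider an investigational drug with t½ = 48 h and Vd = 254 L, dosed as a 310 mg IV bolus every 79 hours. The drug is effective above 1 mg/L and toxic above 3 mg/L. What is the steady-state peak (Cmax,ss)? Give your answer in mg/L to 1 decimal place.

Over one 79-h interval, 79/48 ≈ 1.6458 half-lives elapse, leaving f ≈ 0.3196 of each dose.
At steady state, accumulation factor R = 1/(1 − e^(−kτ)) ≈ 1.4697.
Each bolus raises the concentration by D/Vd = 310/254 ≈ 1.220 mg/L.
Steady-state peak Cmax,ss = C₀·R ≈ 1.220 × 1.4697 ≈ 1.793 mg/L.
Peak 1.8 mg/L vs MTC 3 mg/L: below toxic threshold.

1.8 mg/L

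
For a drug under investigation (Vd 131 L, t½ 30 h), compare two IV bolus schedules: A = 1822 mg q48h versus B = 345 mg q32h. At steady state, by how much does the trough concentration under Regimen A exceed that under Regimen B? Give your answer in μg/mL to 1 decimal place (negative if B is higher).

Regimen A: f = (1/2)^(48/30) ≈ 0.3299; Cmin,ss = (1822/131)·f/(1−f) ≈ 6.847 μg/mL.
Regimen B: f = (1/2)^(32/30) ≈ 0.4774; Cmin,ss = (345/131)·f/(1−f) ≈ 2.406 μg/mL.
Difference ≈ 6.847 − 2.406 ≈ 4.441 μg/mL.

4.4 μg/mL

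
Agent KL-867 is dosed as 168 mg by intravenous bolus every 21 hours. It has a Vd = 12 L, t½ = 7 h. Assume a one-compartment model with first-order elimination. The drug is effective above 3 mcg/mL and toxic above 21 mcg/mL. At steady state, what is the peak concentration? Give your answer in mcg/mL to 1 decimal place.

16.0 mcg/mL

The dosing interval is 3 half-lives, so f = 2^(−3) = 0.125.
At steady state, R = 1/(1 − 0.125) = 8/7.
Single-dose peak C₀ = D/Vd = 168/12 = 14 mcg/mL.
Steady-state peak Cmax,ss = C₀·R = 14 × 8/7 ≈ 16.000 mcg/mL.
Peak 16.0 mcg/mL vs MTC 21 mcg/mL: below toxic threshold.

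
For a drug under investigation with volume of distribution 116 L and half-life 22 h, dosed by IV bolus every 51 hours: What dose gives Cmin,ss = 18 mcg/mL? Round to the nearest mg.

τ/t½ = 51/22 ≈ 2.3182, so f = (1/2)^(51/22) ≈ 0.200520.
Cmin,ss = (D/Vd)·f/(1−f), so D = Cmin,ss·Vd·(1−f)/f.
D = 18 × 116 × (1−f)/f ≈ 18 × 116 × 3.98703 ≈ 8324.92 mg.

8325 mg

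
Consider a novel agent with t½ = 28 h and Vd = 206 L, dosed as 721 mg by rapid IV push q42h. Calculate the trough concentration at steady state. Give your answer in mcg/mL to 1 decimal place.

1.9 mcg/mL

k = ln2/t½ = ln2/28 ≈ 0.024755 h⁻¹; fraction remaining f = e^(−kτ) = e^(−0.024755×42) ≈ 0.3536.
Accumulation ratio R = 1/(1 − f) ≈ 1/0.6464 ≈ 1.5470.
Single-dose peak C₀ = D/Vd = 721/206 ≈ 3.500 mcg/mL.
Cmax,ss = C₀/(1 − f) ≈ 3.500/0.6464 ≈ 5.415 mcg/mL.
Steady-state trough Cmin,ss = Cmax,ss·f ≈ 5.415 × 0.3536 ≈ 1.915 mcg/mL.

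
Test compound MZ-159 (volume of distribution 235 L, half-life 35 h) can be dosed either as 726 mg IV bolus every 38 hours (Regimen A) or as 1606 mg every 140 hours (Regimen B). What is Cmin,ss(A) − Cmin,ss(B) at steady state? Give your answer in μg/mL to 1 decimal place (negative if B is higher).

2.3 μg/mL

Regimen A: f = (1/2)^(38/35) ≈ 0.4712; Cmin,ss = (726/235)·f/(1−f) ≈ 2.753 μg/mL.
Regimen B: f = (1/2)^(140/35) ≈ 0.0625; Cmin,ss = (1606/235)·f/(1−f) ≈ 0.456 μg/mL.
Difference ≈ 2.753 − 0.456 ≈ 2.297 μg/mL.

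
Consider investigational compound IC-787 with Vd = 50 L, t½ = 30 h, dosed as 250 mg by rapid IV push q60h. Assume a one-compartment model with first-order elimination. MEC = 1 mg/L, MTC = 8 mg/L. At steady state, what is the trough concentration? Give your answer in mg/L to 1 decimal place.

1.7 mg/L

τ = 60 h = 2 half-lives, so f = (1/2)^2 = 0.25.
At steady state, R = 1/(1 − 0.25) = 4/3.
Single-dose peak C₀ = D/Vd = 250/50 = 5 mg/L.
Steady-state peak Cmax,ss = C₀·R = 5 × 4/3 ≈ 6.667 mg/L.
Steady-state trough Cmin,ss = Cmax,ss·f ≈ 6.667 × 0.25 ≈ 1.667 mg/L.
Trough 1.7 mg/L vs MEC 1 mg/L: adequate.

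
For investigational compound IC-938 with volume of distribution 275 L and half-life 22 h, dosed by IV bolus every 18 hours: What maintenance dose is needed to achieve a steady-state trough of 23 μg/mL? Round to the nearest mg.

4827 mg

τ/t½ = 18/22 ≈ 0.81818, so f = (1/2)^(18/22) ≈ 0.567156.
Cmin,ss = (D/Vd)·f/(1−f), so D = Cmin,ss·Vd·(1−f)/f.
D = 23 × 275 × (1−f)/f ≈ 23 × 275 × 0.76318 ≈ 4827.11 mg.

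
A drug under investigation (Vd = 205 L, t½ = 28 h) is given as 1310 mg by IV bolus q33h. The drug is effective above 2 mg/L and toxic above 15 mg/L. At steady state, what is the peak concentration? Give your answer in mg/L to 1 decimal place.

k = ln2/t½ = ln2/28 ≈ 0.024755 h⁻¹; fraction remaining f = e^(−kτ) = e^(−0.024755×33) ≈ 0.4418.
At steady state, accumulation factor R = 1/(1 − e^(−kτ)) ≈ 1.7915.
Single-dose peak C₀ = D/Vd = 1310/205 ≈ 6.390 mg/L.
Steady-state peak Cmax,ss = C₀·R ≈ 6.390 × 1.7915 ≈ 11.448 mg/L.
Peak 11.4 mg/L vs MTC 15 mg/L: below toxic threshold.

11.4 mg/L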